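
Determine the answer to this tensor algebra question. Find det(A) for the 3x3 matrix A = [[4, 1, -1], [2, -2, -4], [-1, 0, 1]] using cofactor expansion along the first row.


Expanding along the first row, det(A) = a11*M_11 - a12*M_12 + a13*M_13, where M_1j is the (1,j) minor.
Minor M_11 = -2*1 - -4*0 = -2
Minor M_12 = 2*1 - -4*-1 = -2
Minor M_13 = 2*0 - -2*-1 = -2
det = 4*(-2) - 1*(-2) + -1*(-2)
    = -8 - -2 + 2
    = -4

-4


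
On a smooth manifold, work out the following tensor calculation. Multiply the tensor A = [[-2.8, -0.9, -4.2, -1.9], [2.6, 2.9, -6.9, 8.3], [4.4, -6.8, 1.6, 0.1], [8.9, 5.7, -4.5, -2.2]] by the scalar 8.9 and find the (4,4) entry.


Scalar multiplication: (cA)_{ij} = c * A_{ij}.
c = 8.9
A_{44} = -2.2
(cA)_{44} = 8.9 * -2.2 = -19.58

-19.58


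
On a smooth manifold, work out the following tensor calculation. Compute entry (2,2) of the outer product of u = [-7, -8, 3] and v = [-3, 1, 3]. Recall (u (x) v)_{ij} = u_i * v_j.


The outer product entry T_{ij} = u_i * v_j.
We need i=2, j=2.
u_2 = -8, v_2 = 1
T_{2,2} = -8 * 1 = -8

-8


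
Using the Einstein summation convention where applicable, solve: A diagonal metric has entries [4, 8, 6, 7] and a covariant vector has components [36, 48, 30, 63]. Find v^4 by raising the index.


To raise an index with a diagonal metric: v^i = v_i / g_{ii}.
For index 4: v_4 = 63, g_{44} = 7
v^4 = 63 / 7 = 9

9


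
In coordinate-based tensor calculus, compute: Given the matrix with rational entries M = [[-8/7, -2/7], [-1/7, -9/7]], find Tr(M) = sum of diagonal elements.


The trace is the sum of diagonal entries.
Diagonal: M[1,1] = -8/7, M[2,2] = -9/7
Tr(M) = -8/7 + -9/7
Computing step by step:
After adding M[1,1]: -8/7
After adding M[2,2]: -17/7
Tr(M) = -17/7

-17/7


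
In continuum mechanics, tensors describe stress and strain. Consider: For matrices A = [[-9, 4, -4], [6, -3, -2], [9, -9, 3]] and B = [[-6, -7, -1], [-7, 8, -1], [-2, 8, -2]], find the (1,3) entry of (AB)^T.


(AB)^T_{ij} = (AB)_{ji} = sum_k A_{jk} B_{ki}.
For i=1, j=3 we need (AB)_{31}:
A_{31} * B_{11} = 9 * -6 = -54
A_{32} * B_{21} = -9 * -7 = 63
A_{33} * B_{31} = 3 * -2 = -6
Sum = -54 + 63 + -6 = 3

3


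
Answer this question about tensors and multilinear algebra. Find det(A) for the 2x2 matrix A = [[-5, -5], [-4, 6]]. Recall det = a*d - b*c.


For a 2x2 matrix [[a, b], [c, d]], det = a*d - b*c.
a = -5, b = -5, c = -4, d = 6
a*d = -5 * 6 = -30
b*c = -5 * -4 = 20
det = -30 - 20 = -50

-50


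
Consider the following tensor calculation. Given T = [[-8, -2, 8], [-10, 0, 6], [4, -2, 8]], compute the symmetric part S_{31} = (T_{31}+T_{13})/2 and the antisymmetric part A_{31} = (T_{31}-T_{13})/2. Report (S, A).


T_{31} = 4
T_{13} = 8
S_{31} = (4 + 8)/2 = 12/2 = 6
A_{31} = (4 - 8)/2 = -4/2 = -2
Check: S + A = 6 + -2 = 4 = T_{31}.

(6, -2)


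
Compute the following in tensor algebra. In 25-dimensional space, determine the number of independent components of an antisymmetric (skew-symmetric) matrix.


An antisymmetric rank-2 tensor satisfies A_{ij} = -A_{ji}, so diagonal entries are zero.
The independent components are the upper-triangular entries: C(n, 2) = n(n-1)/2.
n = 25
C(25, 2) = 25 * 24 / 2 = 600 / 2 = 300

300


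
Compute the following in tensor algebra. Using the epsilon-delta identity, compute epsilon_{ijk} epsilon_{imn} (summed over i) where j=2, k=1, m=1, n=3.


Using the identity: epsilon_{ijk} epsilon_{imn} = delta_{jm} delta_{kn} - delta_{jn} delta_{km}.
delta_{21} = 0
delta_{13} = 0
delta_{23} = 0
delta_{11} = 1
Result = 0 * 0 - 0 * 1 = 0 - 0 = 0

0


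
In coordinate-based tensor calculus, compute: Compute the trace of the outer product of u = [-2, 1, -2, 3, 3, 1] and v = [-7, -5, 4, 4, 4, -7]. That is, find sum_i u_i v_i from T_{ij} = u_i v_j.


The outer product gives T_{ij} = u_i v_j.
The trace (contraction) is Tr(T) = sum_i T_{ii} = sum_i u_i v_i.
Diagonal entries:
T_{11} = u_1 * v_1 = -2 * -7 = 14
T_{22} = u_2 * v_2 = 1 * -5 = -5
T_{33} = u_3 * v_3 = -2 * 4 = -8
T_{44} = u_4 * v_4 = 3 * 4 = 12
T_{55} = u_5 * v_5 = 3 * 4 = 12
T_{66} = u_6 * v_6 = 1 * -7 = -7
Tr(T) = 14 + -5 + -8 + 12 + 12 + -7 = 18

18


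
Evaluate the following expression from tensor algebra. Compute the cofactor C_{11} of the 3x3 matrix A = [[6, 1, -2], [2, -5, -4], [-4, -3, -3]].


To find cofactor C_{11}, delete row 1 and column 1.
The resulting 2x2 submatrix is: [[-5, -4], [-3, -3]]
Minor M_{11} = -5*-3 - -4*-3
  = 15 - 12 = 3
Sign = (-1)^(1+1) = (-1)^2 = 1
Cofactor C_{11} = 1 * 3 = 3

3


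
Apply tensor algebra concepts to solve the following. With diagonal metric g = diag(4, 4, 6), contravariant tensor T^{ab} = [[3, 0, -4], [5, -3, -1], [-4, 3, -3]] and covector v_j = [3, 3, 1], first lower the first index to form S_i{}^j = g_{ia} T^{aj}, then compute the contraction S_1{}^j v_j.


Step 1: lower the first index. For a diagonal metric, g_{ia} T^{aj} = g_{ii} T^{ij} (no sum on i).
g_{11} = 4
S_1{}^1 = 4 * T^{11} = 4 * 3 = 12
S_1{}^2 = 4 * T^{12} = 4 * 0 = 0
S_1{}^3 = 4 * T^{13} = 4 * -4 = -16
Step 2: contract S_1{}^j with v_j.
S_1{}^1 * v_1 = 12 * 3 = 36
S_1{}^2 * v_2 = 0 * 3 = 0
S_1{}^3 * v_3 = -16 * 1 = -16
Result = 36 + 0 + -16 = 20

20


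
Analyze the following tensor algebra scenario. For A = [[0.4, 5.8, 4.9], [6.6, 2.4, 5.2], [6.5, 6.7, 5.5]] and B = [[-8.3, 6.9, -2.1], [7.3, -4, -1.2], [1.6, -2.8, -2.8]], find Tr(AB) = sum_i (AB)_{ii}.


Tr(AB) = sum_i (AB)_{ii} where (AB)_{ii} = sum_k A_{ik} B_{ki}.
(AB)_{11} = 0.4*-8.3 + 5.8*7.3 + 4.9*1.6 = 46.86
(AB)_{22} = 6.6*6.9 + 2.4*-4 + 5.2*-2.8 = 21.38
(AB)_{33} = 6.5*-2.1 + 6.7*-1.2 + 5.5*-2.8 = -37.09
Tr(AB) = 46.86 + 21.38 + -37.09 = 31.15

31.15


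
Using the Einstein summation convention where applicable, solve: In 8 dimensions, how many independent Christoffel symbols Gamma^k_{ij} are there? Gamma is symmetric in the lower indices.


Christoffel symbols Gamma^k_{ij} are symmetric in i,j, so there are d * d(d+1)/2 independent symbols.
d = 8
d(d+1)/2 = 8 * 9 / 2 = 36
Total = 8 * 36 = 288

288


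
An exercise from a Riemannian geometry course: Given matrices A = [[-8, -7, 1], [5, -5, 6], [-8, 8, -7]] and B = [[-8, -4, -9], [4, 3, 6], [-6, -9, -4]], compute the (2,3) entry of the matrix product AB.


(AB)_{ij} = sum_k A_{ik} B_{kj}.
For i=2, j=3:
A_{21} * B_{13} = 5 * -9 = -45
A_{22} * B_{23} = -5 * 6 = -30
A_{23} * B_{33} = 6 * -4 = -24
Sum = -45 + -30 + -24 = -99

-99


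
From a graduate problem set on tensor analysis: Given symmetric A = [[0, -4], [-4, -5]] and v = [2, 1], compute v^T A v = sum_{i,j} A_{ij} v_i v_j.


First compute Av:
(Av)_1 = 0*2 + -4*1 = -4
(Av)_2 = -4*2 + -5*1 = -13
Av = [-4, -13]
Then v^T (Av) = 2*-4 + 1*-13
= -8 + -13 = -21

-21


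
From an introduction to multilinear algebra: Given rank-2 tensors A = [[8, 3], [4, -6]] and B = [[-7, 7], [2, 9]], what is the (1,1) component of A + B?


Tensor addition is component-wise: (A + B)_{ij} = A_{ij} + B_{ij}.
A_{11} = 8
B_{11} = -7
(A + B)_{11} = 8 + -7 = 1

1


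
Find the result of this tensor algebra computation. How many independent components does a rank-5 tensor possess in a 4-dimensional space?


The number of components of a rank-r tensor in d dimensions is d^r.
Here d = 4 and r = 5.
4^5 = 1024

1024


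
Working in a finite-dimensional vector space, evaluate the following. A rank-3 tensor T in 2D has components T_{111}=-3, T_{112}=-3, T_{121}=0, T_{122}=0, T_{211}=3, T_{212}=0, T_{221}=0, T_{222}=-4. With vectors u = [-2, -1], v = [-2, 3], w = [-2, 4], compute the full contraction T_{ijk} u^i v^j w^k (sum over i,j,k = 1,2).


S = sum over i,j,k of T_{ijk} u_i v_j w_k. Expanding all 8 terms:
T_{111}*u_1*v_1*w_1 = -3*-2*-2*-2 = 24  (running total: 24)
T_{112}*u_1*v_1*w_2 = -3*-2*-2*4 = -48  (running total: -24)
T_{121}*u_1*v_2*w_1 = 0*-2*3*-2 = 0  (running total: -24)
T_{122}*u_1*v_2*w_2 = 0*-2*3*4 = 0  (running total: -24)
T_{211}*u_2*v_1*w_1 = 3*-1*-2*-2 = -12  (running total: -36)
T_{212}*u_2*v_1*w_2 = 0*-1*-2*4 = 0  (running total: -36)
T_{221}*u_2*v_2*w_1 = 0*-1*3*-2 = 0  (running total: -36)
T_{222}*u_2*v_2*w_2 = -4*-1*3*4 = 48  (running total: 12)
S = 12

12


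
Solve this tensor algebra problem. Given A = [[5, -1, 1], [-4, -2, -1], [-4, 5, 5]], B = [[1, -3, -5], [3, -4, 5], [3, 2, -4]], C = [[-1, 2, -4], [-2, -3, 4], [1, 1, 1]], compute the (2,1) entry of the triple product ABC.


(ABC)_{21} = sum_m (AB)_{2m} C_{m1}. First compute row 2 of AB.
(AB)_{21} = -4*1 + -2*3 + -1*3 = -13
(AB)_{22} = -4*-3 + -2*-4 + -1*2 = 18
(AB)_{23} = -4*-5 + -2*5 + -1*-4 = 14
Now contract with column 1 of C:
(AB)_{21} * C_{11} = -13 * -1 = 13
(AB)_{22} * C_{21} = 18 * -2 = -36
(AB)_{23} * C_{31} = 14 * 1 = 14
(ABC)_{21} = 13 + -36 + 14 = -9

-9


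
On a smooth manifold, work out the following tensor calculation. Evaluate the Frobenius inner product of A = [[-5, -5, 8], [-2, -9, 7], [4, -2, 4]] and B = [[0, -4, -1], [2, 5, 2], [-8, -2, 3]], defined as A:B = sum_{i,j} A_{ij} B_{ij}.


A:B = sum over all i,j of A_{ij} * B_{ij}.
Row 1: -5*0=0, -5*-4=20, 8*-1=-8 => row sum = 12
Row 2: -2*2=-4, -9*5=-45, 7*2=14 => row sum = -35
Row 3: 4*-8=-32, -2*-2=4, 4*3=12 => row sum = -16
Total = 12 + -35 + -16 = -39

-39


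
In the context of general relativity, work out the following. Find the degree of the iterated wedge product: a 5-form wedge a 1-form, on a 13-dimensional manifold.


The degree of a wedge product is the sum of the degrees of the individual forms.
Degrees: 5, 1
Total degree = 5 + 1 = 6

6


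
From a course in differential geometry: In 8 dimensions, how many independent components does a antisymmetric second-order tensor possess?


A antisymmetric rank-2 tensor in d dimensions has d(d-1)/2 independent components.
d = 8
d(d-1)/2 = 8 * 7 / 2 = 56 / 2 = 28

28


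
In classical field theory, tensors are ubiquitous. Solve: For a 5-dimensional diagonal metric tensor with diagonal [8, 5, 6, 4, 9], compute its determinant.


For a diagonal metric, the determinant is the product of diagonal entries.
Diagonal entries: 8, 5, 6, 4, 9
det(g) = 8 * 5 * 6 * 4 * 9 = 8640

8640


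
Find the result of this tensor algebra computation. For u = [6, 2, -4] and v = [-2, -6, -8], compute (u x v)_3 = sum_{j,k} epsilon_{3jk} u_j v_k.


(u x v)_3 = sum_{j,k} epsilon_{3jk} u_j v_k. Only permutations of (1,2,3) contribute; the two non-zero terms are:
eps_{312} u_1 v_2 = 1 * 6 * -6 = -36
eps_{321} u_2 v_1 = -1 * 2 * -2 = 4
(u x v)_3 = -32

-32


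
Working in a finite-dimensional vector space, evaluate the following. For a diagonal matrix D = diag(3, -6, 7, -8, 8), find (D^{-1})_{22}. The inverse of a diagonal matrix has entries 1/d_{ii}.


For a diagonal matrix, the inverse has entries (D^{-1})_{ii} = 1/d_{ii}.
The diagonal entries are: d_{11} = 3, d_{22} = -6, d_{33} = 7, d_{44} = -8, d_{55} = 8
We need (D^{-1})_{22} = 1/d_{22} = 1/-6 = -1/6

-1/6


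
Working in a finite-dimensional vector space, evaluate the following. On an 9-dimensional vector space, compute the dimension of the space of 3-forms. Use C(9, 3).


The dimension of the space of p-forms on an n-dimensional space is C(n, p).
n = 9, p = 3
C(9, 3) = 9! / (3! * 6!) = 84

84


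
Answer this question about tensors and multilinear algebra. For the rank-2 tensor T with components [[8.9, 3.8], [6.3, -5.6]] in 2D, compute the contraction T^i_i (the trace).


The contraction (trace) of a rank-2 tensor is the sum of its diagonal elements.
Diagonal entries: A[1,1] = 8.9, A[2,2] = -5.6
Tr(A) = 8.9 + -5.6 = 3.3

3.3


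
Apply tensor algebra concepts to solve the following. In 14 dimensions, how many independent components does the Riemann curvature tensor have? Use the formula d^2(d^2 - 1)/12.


The Riemann tensor in d dimensions has d^2(d^2 - 1)/12 independent components.
d = 14, so d^2 = 196
d^2 - 1 = 195
d^2(d^2 - 1) = 196 * 195 = 38220
Divide by 12: 38220 / 12 = 3185

3185


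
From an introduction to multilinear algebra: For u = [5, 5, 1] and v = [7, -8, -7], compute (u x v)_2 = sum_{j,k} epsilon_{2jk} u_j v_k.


(u x v)_2 = sum_{j,k} epsilon_{2jk} u_j v_k. Only permutations of (1,2,3) contribute; the two non-zero terms are:
eps_{213} u_1 v_3 = -1 * 5 * -7 = 35
eps_{231} u_3 v_1 = 1 * 1 * 7 = 7
(u x v)_2 = 42

42


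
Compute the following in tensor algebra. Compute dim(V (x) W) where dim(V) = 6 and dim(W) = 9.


The dimension of a tensor product is the product of dimensions.
dim(V) = 6, dim(W) = 9
dim(V (x) W) = 6 * 9 = 54

54


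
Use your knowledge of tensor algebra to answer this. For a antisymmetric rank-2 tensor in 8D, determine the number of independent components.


A antisymmetric rank-2 tensor in d dimensions has d(d-1)/2 independent components.
d = 8
d(d-1)/2 = 8 * 7 / 2 = 56 / 2 = 28

28


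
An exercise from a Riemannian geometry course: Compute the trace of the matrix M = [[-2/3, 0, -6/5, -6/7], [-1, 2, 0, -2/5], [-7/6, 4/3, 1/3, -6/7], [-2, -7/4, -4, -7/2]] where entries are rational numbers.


The trace is the sum of diagonal entries.
Diagonal: M[1,1] = -2/3, M[2,2] = 2, M[3,3] = 1/3, M[4,4] = -7/2
Tr(M) = -2/3 + 2 + 1/3 + -7/2
Computing step by step:
After adding M[1,1]: -2/3
After adding M[2,2]: 4/3
After adding M[3,3]: 5/3
After adding M[4,4]: -11/6
Tr(M) = -11/6

-11/6


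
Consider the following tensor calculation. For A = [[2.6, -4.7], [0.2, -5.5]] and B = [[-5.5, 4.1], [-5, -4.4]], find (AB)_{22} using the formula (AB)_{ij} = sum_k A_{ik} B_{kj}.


(AB)_{ij} = sum_k A_{ik} B_{kj}.
For i=2, j=2:
A_{21} * B_{12} = 0.2 * 4.1 = 0.82
A_{22} * B_{22} = -5.5 * -4.4 = 24.2
Sum = 0.82 + 24.2 = 25.02

25.02


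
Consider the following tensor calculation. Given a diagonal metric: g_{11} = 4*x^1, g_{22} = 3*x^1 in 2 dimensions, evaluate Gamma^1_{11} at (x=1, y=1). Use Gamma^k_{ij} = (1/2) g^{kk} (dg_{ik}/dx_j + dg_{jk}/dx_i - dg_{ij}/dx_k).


For a diagonal metric, Gamma^k_{ij} = (1/2) g^{kk} (dg_{ik}/dx_j + dg_{jk}/dx_i - dg_{ij}/dx_k).
The metric is diagonal, so g_{ab} = 0 for a != b.
At the given point: g_{11} = 4, g_{22} = 3
g^{11} = 1/4
dg_{11}/dx_1 = dg_{11}/dx_1 = 4
dg_{11}/dx_1 = dg_{11}/dx_1 = 4
dg_{11}/dx_1 = dg_{11}/dx_1 = 4
Numerator = 4 + 4 - 4 = 4
Gamma^1_{11} = 4 / (2 * 4) = 1/2

1/2


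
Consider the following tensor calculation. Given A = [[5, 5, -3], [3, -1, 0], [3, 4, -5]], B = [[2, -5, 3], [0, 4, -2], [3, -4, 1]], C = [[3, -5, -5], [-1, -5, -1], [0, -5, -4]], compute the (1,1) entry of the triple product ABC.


(ABC)_{11} = sum_m (AB)_{1m} C_{m1}. First compute row 1 of AB.
(AB)_{11} = 5*2 + 5*0 + -3*3 = 1
(AB)_{12} = 5*-5 + 5*4 + -3*-4 = 7
(AB)_{13} = 5*3 + 5*-2 + -3*1 = 2
Now contract with column 1 of C:
(AB)_{11} * C_{11} = 1 * 3 = 3
(AB)_{12} * C_{21} = 7 * -1 = -7
(AB)_{13} * C_{31} = 2 * 0 = 0
(ABC)_{11} = 3 + -7 + 0 = -4

-4


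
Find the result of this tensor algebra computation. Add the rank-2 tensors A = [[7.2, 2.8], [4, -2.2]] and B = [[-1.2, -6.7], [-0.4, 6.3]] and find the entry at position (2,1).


Tensor addition is component-wise: (A + B)_{ij} = A_{ij} + B_{ij}.
A_{21} = 4
B_{21} = -0.4
(A + B)_{21} = 4 + -0.4 = 3.6

3.6


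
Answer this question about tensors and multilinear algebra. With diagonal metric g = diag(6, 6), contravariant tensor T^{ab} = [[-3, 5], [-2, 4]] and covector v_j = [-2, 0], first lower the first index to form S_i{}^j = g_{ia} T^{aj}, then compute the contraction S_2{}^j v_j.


Step 1: lower the first index. For a diagonal metric, g_{ia} T^{aj} = g_{ii} T^{ij} (no sum on i).
g_{22} = 6
S_2{}^1 = 6 * T^{21} = 6 * -2 = -12
S_2{}^2 = 6 * T^{22} = 6 * 4 = 24
Step 2: contract S_2{}^j with v_j.
S_2{}^1 * v_1 = -12 * -2 = 24
S_2{}^2 * v_2 = 24 * 0 = 0
Result = 24 + 0 = 24

24


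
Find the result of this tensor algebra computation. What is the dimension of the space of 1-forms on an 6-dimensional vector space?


The dimension of the space of p-forms on an n-dimensional space is C(n, p).
n = 6, p = 1
C(6, 1) = 6! / (1! * 5!) = 6

6


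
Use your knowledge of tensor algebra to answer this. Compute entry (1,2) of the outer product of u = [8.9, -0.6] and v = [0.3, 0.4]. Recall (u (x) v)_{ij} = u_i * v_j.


The outer product entry T_{ij} = u_i * v_j.
We need i=1, j=2.
u_1 = 8.9, v_2 = 0.4
T_{1,2} = 8.9 * 0.4 = 3.56

3.56


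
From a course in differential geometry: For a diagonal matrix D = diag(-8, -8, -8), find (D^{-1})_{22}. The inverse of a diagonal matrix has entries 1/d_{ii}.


For a diagonal matrix, the inverse has entries (D^{-1})_{ii} = 1/d_{ii}.
The diagonal entries are: d_{11} = -8, d_{22} = -8, d_{33} = -8
We need (D^{-1})_{22} = 1/d_{22} = 1/-8 = -1/8

-1/8


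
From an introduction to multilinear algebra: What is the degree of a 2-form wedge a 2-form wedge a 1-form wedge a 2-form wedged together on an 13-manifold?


The degree of a wedge product is the sum of the degrees of the individual forms.
Degrees: 2, 2, 1, 2
Total degree = 2 + 2 + 1 + 2 = 7

7


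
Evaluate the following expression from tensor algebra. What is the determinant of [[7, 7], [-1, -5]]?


For a 2x2 matrix [[a, b], [c, d]], det = a*d - b*c.
a = 7, b = 7, c = -1, d = -5
a*d = 7 * -5 = -35
b*c = 7 * -1 = -7
det = -35 - -7 = -28

-28


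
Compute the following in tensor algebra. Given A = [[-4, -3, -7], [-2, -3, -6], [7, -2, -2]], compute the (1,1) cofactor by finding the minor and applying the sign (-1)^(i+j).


To find cofactor C_{11}, delete row 1 and column 1.
The resulting 2x2 submatrix is: [[-3, -6], [-2, -2]]
Minor M_{11} = -3*-2 - -6*-2
  = 6 - 12 = -6
Sign = (-1)^(1+1) = (-1)^2 = 1
Cofactor C_{11} = 1 * -6 = -6

-6


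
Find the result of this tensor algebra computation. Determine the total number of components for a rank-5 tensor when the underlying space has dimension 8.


The number of components of a rank-r tensor in d dimensions is d^r.
Here d = 8 and r = 5.
8^5 = 32768

32768


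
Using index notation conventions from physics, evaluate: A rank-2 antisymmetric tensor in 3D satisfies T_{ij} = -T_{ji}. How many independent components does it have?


An antisymmetric rank-2 tensor satisfies A_{ij} = -A_{ji}, so diagonal entries are zero.
The independent components are the upper-triangular entries: C(n, 2) = n(n-1)/2.
n = 3
C(3, 2) = 3 * 2 / 2 = 6 / 2 = 3

3


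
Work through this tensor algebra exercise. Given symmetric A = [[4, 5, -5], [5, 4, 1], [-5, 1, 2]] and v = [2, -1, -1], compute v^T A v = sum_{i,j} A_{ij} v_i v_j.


First compute Av:
(Av)_1 = 4*2 + 5*-1 + -5*-1 = 8
(Av)_2 = 5*2 + 4*-1 + 1*-1 = 5
(Av)_3 = -5*2 + 1*-1 + 2*-1 = -13
Av = [8, 5, -13]
Then v^T (Av) = 2*8 + -1*5 + -1*-13
= 16 + -5 + 13 = 24

24


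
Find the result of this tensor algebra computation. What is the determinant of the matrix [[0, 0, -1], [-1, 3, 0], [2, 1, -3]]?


Expanding along the first row, det(A) = a11*M_11 - a12*M_12 + a13*M_13, where M_1j is the (1,j) minor.
Minor M_11 = 3*-3 - 0*1 = -9
Minor M_12 = -1*-3 - 0*2 = 3
Minor M_13 = -1*1 - 3*2 = -7
det = 0*(-9) - 0*(3) + -1*(-7)
    = 0 - 0 + 7
    = 7

7


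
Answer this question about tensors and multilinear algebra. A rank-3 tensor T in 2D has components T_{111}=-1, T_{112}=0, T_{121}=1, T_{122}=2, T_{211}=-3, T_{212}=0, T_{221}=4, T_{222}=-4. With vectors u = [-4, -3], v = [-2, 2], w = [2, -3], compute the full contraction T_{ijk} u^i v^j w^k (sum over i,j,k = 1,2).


S = sum over i,j,k of T_{ijk} u_i v_j w_k. Expanding all 8 terms:
T_{111}*u_1*v_1*w_1 = -1*-4*-2*2 = -16  (running total: -16)
T_{112}*u_1*v_1*w_2 = 0*-4*-2*-3 = 0  (running total: -16)
T_{121}*u_1*v_2*w_1 = 1*-4*2*2 = -16  (running total: -32)
T_{122}*u_1*v_2*w_2 = 2*-4*2*-3 = 48  (running total: 16)
T_{211}*u_2*v_1*w_1 = -3*-3*-2*2 = -36  (running total: -20)
T_{212}*u_2*v_1*w_2 = 0*-3*-2*-3 = 0  (running total: -20)
T_{221}*u_2*v_2*w_1 = 4*-3*2*2 = -48  (running total: -68)
T_{222}*u_2*v_2*w_2 = -4*-3*2*-3 = -72  (running total: -140)
S = -140

-140


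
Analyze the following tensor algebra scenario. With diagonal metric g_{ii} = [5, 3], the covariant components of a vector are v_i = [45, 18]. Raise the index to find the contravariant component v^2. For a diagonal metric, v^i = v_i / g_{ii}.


To raise an index with a diagonal metric: v^i = v_i / g_{ii}.
For index 2: v_2 = 18, g_{22} = 3
v^2 = 18 / 3 = 6

6


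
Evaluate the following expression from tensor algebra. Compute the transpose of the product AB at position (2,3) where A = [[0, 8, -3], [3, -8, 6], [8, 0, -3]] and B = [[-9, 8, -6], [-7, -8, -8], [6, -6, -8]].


(AB)^T_{ij} = (AB)_{ji} = sum_k A_{jk} B_{ki}.
For i=2, j=3 we need (AB)_{32}:
A_{31} * B_{12} = 8 * 8 = 64
A_{32} * B_{22} = 0 * -8 = 0
A_{33} * B_{32} = -3 * -6 = 18
Sum = 64 + 0 + 18 = 82

82


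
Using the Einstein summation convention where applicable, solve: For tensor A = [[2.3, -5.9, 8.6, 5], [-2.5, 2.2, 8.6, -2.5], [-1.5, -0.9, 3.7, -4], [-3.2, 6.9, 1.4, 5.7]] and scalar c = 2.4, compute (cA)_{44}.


Scalar multiplication: (cA)_{ij} = c * A_{ij}.
c = 2.4
A_{44} = 5.7
(cA)_{44} = 2.4 * 5.7 = 13.68

13.68


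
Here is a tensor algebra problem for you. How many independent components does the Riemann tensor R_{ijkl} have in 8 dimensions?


The Riemann tensor in d dimensions has d^2(d^2 - 1)/12 independent components.
d = 8, so d^2 = 64
d^2 - 1 = 63
d^2(d^2 - 1) = 64 * 63 = 4032
Divide by 12: 4032 / 12 = 336

336


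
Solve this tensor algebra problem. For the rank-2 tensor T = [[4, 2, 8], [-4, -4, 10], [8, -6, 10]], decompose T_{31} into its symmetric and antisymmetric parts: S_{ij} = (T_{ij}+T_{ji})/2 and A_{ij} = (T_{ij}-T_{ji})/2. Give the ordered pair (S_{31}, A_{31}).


T_{31} = 8
T_{13} = 8
S_{31} = (8 + 8)/2 = 16/2 = 8
A_{31} = (8 - 8)/2 = 0/2 = 0
Check: S + A = 8 + 0 = 8 = T_{31}.

(8, 0)


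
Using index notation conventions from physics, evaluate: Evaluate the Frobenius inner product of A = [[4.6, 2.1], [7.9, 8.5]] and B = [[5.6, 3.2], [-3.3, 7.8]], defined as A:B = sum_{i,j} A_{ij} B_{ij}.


A:B = sum over all i,j of A_{ij} * B_{ij}.
Row 1: 4.6*5.6=25.76, 2.1*3.2=6.72 => row sum = 32.48
Row 2: 7.9*-3.3=-26.07, 8.5*7.8=66.3 => row sum = 40.23
Total = 32.48 + 40.23 = 72.71

72.71


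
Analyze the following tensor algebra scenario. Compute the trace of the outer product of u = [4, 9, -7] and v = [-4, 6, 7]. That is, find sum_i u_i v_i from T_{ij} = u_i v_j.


The outer product gives T_{ij} = u_i v_j.
The trace (contraction) is Tr(T) = sum_i T_{ii} = sum_i u_i v_i.
Diagonal entries:
T_{11} = u_1 * v_1 = 4 * -4 = -16
T_{22} = u_2 * v_2 = 9 * 6 = 54
T_{33} = u_3 * v_3 = -7 * 7 = -49
Tr(T) = -16 + 54 + -49 = -11

-11


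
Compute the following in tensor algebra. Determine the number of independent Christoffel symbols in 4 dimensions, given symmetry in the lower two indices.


Christoffel symbols Gamma^k_{ij} are symmetric in i,j, so there are d * d(d+1)/2 independent symbols.
d = 4
d(d+1)/2 = 4 * 5 / 2 = 10
Total = 4 * 10 = 40

40


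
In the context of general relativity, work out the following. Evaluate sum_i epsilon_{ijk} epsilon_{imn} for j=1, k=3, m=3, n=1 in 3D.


Using the identity: epsilon_{ijk} epsilon_{imn} = delta_{jm} delta_{kn} - delta_{jn} delta_{km}.
delta_{13} = 0
delta_{31} = 0
delta_{11} = 1
delta_{33} = 1
Result = 0 * 0 - 1 * 1 = 0 - 1 = -1

-1


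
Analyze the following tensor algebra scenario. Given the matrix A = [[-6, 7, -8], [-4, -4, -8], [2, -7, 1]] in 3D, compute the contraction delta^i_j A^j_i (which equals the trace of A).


The contraction (trace) of a rank-2 tensor is the sum of its diagonal elements.
Diagonal entries: A[1,1] = -6, A[2,2] = -4, A[3,3] = 1
Tr(A) = -6 + -4 + 1 = -9

-9


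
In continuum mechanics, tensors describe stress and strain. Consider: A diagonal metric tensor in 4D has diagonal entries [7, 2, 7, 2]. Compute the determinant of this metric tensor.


For a diagonal metric, the determinant is the product of diagonal entries.
Diagonal entries: 7, 2, 7, 2
det(g) = 7 * 2 * 7 * 2 = 196

196


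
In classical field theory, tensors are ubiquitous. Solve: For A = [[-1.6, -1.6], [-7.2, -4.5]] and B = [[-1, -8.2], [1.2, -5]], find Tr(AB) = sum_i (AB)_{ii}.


Tr(AB) = sum_i (AB)_{ii} where (AB)_{ii} = sum_k A_{ik} B_{ki}.
(AB)_{11} = -1.6*-1 + -1.6*1.2 = -0.32
(AB)_{22} = -7.2*-8.2 + -4.5*-5 = 81.54
Tr(AB) = -0.32 + 81.54 = 81.22

81.22


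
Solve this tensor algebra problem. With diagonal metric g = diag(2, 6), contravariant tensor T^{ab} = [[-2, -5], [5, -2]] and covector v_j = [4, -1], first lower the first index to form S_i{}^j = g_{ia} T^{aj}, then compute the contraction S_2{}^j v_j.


Step 1: lower the first index. For a diagonal metric, g_{ia} T^{aj} = g_{ii} T^{ij} (no sum on i).
g_{22} = 6
S_2{}^1 = 6 * T^{21} = 6 * 5 = 30
S_2{}^2 = 6 * T^{22} = 6 * -2 = -12
Step 2: contract S_2{}^j with v_j.
S_2{}^1 * v_1 = 30 * 4 = 120
S_2{}^2 * v_2 = -12 * -1 = 12
Result = 120 + 12 = 132

132


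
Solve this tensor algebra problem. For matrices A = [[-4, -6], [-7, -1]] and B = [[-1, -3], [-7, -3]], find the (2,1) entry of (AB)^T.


(AB)^T_{ij} = (AB)_{ji} = sum_k A_{jk} B_{ki}.
For i=2, j=1 we need (AB)_{12}:
A_{11} * B_{12} = -4 * -3 = 12
A_{12} * B_{22} = -6 * -3 = 18
Sum = 12 + 18 = 30

30


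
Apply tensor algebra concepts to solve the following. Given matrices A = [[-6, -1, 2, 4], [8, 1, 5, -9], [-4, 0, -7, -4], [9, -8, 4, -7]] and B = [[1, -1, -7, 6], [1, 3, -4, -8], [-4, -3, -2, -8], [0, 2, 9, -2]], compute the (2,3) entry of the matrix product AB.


(AB)_{ij} = sum_k A_{ik} B_{kj}.
For i=2, j=3:
A_{21} * B_{13} = 8 * -7 = -56
A_{22} * B_{23} = 1 * -4 = -4
A_{23} * B_{33} = 5 * -2 = -10
A_{24} * B_{43} = -9 * 9 = -81
Sum = -56 + -4 + -10 + -81 = -151

-151


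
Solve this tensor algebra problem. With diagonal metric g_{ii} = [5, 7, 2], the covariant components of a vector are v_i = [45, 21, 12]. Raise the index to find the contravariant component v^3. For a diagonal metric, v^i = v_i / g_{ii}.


To raise an index with a diagonal metric: v^i = v_i / g_{ii}.
For index 3: v_3 = 12, g_{33} = 2
v^3 = 12 / 2 = 6

6


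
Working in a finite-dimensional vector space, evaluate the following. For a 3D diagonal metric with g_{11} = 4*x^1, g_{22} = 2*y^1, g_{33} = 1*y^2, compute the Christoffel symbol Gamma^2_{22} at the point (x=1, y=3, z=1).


For a diagonal metric, Gamma^k_{ij} = (1/2) g^{kk} (dg_{ik}/dx_j + dg_{jk}/dx_i - dg_{ij}/dx_k).
The metric is diagonal, so g_{ab} = 0 for a != b.
At the given point: g_{11} = 4, g_{22} = 6, g_{33} = 9
g^{22} = 1/6
dg_{22}/dx_2 = dg_{22}/dx_2 = 2
dg_{22}/dx_2 = dg_{22}/dx_2 = 2
dg_{22}/dx_2 = dg_{22}/dx_2 = 2
Numerator = 2 + 2 - 2 = 2
Gamma^2_{22} = 2 / (2 * 6) = 1/6

1/6


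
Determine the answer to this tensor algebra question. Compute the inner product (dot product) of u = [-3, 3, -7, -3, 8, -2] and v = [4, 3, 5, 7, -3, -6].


The inner product u . v = sum of u_i * v_i.
Term-by-term: -3 * 4, 3 * 3, -7 * 5, -3 * 7, 8 * -3, -2 * -6
Products: -12, 9, -35, -21, -24, 12
Sum = -12 + 9 + -35 + -21 + -24 + 12 = -71

-71


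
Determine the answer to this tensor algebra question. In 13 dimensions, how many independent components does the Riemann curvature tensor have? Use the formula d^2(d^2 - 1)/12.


The Riemann tensor in d dimensions has d^2(d^2 - 1)/12 independent components.
d = 13, so d^2 = 169
d^2 - 1 = 168
d^2(d^2 - 1) = 169 * 168 = 28392
Divide by 12: 28392 / 12 = 2366

2366


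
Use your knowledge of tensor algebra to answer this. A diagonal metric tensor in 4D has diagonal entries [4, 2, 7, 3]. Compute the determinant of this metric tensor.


For a diagonal metric, the determinant is the product of diagonal entries.
Diagonal entries: 4, 2, 7, 3
det(g) = 4 * 2 * 7 * 3 = 168

168


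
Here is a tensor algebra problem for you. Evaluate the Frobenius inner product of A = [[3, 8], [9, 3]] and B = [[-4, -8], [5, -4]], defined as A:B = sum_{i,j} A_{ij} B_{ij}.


A:B = sum over all i,j of A_{ij} * B_{ij}.
Row 1: 3*-4=-12, 8*-8=-64 => row sum = -76
Row 2: 9*5=45, 3*-4=-12 => row sum = 33
Total = -76 + 33 = -43

-43


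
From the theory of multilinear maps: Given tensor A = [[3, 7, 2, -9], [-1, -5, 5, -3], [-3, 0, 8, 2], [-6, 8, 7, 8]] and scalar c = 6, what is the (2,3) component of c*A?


Scalar multiplication: (cA)_{ij} = c * A_{ij}.
c = 6
A_{23} = 5
(cA)_{23} = 6 * 5 = 30

30


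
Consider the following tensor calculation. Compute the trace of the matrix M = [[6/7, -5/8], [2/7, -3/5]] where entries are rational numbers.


The trace is the sum of diagonal entries.
Diagonal: M[1,1] = 6/7, M[2,2] = -3/5
Tr(M) = 6/7 + -3/5
Computing step by step:
After adding M[1,1]: 6/7
After adding M[2,2]: 9/35
Tr(M) = 9/35

9/35


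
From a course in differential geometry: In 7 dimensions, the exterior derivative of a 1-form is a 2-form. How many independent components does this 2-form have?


The exterior derivative of a p-form is a (p+1)-form.
Its number of independent components is C(n, p+1).
n = 7, p+1 = 2
C(7, 2) = 21

21


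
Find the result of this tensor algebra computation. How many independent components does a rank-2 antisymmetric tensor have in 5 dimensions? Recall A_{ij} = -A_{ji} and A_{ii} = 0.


An antisymmetric rank-2 tensor satisfies A_{ij} = -A_{ji}, so diagonal entries are zero.
The independent components are the upper-triangular entries: C(n, 2) = n(n-1)/2.
n = 5
C(5, 2) = 5 * 4 / 2 = 20 / 2 = 10

10


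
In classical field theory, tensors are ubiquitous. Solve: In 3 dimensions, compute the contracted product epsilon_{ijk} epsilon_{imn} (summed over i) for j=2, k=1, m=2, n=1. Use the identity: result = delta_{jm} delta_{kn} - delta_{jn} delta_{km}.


Using the identity: epsilon_{ijk} epsilon_{imn} = delta_{jm} delta_{kn} - delta_{jn} delta_{km}.
delta_{22} = 1
delta_{11} = 1
delta_{21} = 0
delta_{12} = 0
Result = 1 * 1 - 0 * 0 = 1 - 0 = 1

1


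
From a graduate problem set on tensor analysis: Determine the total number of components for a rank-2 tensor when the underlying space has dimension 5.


The number of components of a rank-r tensor in d dimensions is d^r.
Here d = 5 and r = 2.
5^2 = 25

25


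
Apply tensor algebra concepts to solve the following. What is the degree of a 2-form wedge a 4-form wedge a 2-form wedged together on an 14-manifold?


The degree of a wedge product is the sum of the degrees of the individual forms.
Degrees: 2, 4, 2
Total degree = 2 + 4 + 2 = 8

8


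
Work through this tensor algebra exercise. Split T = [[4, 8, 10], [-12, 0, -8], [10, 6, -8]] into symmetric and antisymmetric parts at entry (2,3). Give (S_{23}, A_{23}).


T_{23} = -8
T_{32} = 6
S_{23} = (-8 + 6)/2 = -2/2 = -1
A_{23} = (-8 - 6)/2 = -14/2 = -7
Check: S + A = -1 + -7 = -8 = T_{23}.

(-1, -7)


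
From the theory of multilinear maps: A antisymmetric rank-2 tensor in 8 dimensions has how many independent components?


A antisymmetric rank-2 tensor in d dimensions has d(d-1)/2 independent components.
d = 8
d(d-1)/2 = 8 * 7 / 2 = 56 / 2 = 28

28


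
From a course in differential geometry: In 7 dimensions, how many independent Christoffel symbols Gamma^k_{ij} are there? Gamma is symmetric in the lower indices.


Christoffel symbols Gamma^k_{ij} are symmetric in i,j, so there are d * d(d+1)/2 independent symbols.
d = 7
d(d+1)/2 = 7 * 8 / 2 = 28
Total = 7 * 28 = 196

196


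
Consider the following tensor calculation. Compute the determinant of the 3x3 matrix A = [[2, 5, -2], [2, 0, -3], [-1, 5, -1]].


Expanding along the first row, det(A) = a11*M_11 - a12*M_12 + a13*M_13, where M_1j is the (1,j) minor.
Minor M_11 = 0*-1 - -3*5 = 15
Minor M_12 = 2*-1 - -3*-1 = -5
Minor M_13 = 2*5 - 0*-1 = 10
det = 2*(15) - 5*(-5) + -2*(10)
    = 30 - -25 + -20
    = 35

35


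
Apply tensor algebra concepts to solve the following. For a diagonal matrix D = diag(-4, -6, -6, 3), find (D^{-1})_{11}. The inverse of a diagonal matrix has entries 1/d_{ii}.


For a diagonal matrix, the inverse has entries (D^{-1})_{ii} = 1/d_{ii}.
The diagonal entries are: d_{11} = -4, d_{22} = -6, d_{33} = -6, d_{44} = 3
We need (D^{-1})_{11} = 1/d_{11} = 1/-4 = -1/4

-1/4


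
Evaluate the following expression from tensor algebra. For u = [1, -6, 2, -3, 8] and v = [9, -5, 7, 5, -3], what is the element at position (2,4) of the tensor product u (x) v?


The outer product entry T_{ij} = u_i * v_j.
We need i=2, j=4.
u_2 = -6, v_4 = 5
T_{2,4} = -6 * 5 = -30

-30


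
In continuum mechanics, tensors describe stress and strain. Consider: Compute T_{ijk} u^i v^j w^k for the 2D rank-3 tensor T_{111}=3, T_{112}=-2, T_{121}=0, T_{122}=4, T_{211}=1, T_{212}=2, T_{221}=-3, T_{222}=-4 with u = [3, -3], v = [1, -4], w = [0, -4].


S = sum over i,j,k of T_{ijk} u_i v_j w_k. Expanding all 8 terms:
T_{111}*u_1*v_1*w_1 = 3*3*1*0 = 0  (running total: 0)
T_{112}*u_1*v_1*w_2 = -2*3*1*-4 = 24  (running total: 24)
T_{121}*u_1*v_2*w_1 = 0*3*-4*0 = 0  (running total: 24)
T_{122}*u_1*v_2*w_2 = 4*3*-4*-4 = 192  (running total: 216)
T_{211}*u_2*v_1*w_1 = 1*-3*1*0 = 0  (running total: 216)
T_{212}*u_2*v_1*w_2 = 2*-3*1*-4 = 24  (running total: 240)
T_{221}*u_2*v_2*w_1 = -3*-3*-4*0 = 0  (running total: 240)
T_{222}*u_2*v_2*w_2 = -4*-3*-4*-4 = 192  (running total: 432)
S = 432

432


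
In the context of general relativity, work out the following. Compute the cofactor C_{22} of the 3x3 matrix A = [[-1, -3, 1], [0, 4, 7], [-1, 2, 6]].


To find cofactor C_{22}, delete row 2 and column 2.
The resulting 2x2 submatrix is: [[-1, 1], [-1, 6]]
Minor M_{22} = -1*6 - 1*-1
  = -6 - -1 = -5
Sign = (-1)^(2+2) = (-1)^4 = 1
Cofactor C_{22} = 1 * -5 = -5

-5


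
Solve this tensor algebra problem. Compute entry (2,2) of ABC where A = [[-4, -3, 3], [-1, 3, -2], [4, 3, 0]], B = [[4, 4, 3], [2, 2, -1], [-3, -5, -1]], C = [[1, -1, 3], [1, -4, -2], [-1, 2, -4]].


(ABC)_{22} = sum_m (AB)_{2m} C_{m2}. First compute row 2 of AB.
(AB)_{21} = -1*4 + 3*2 + -2*-3 = 8
(AB)_{22} = -1*4 + 3*2 + -2*-5 = 12
(AB)_{23} = -1*3 + 3*-1 + -2*-1 = -4
Now contract with column 2 of C:
(AB)_{21} * C_{12} = 8 * -1 = -8
(AB)_{22} * C_{22} = 12 * -4 = -48
(AB)_{23} * C_{32} = -4 * 2 = -8
(ABC)_{22} = -8 + -48 + -8 = -64

-64


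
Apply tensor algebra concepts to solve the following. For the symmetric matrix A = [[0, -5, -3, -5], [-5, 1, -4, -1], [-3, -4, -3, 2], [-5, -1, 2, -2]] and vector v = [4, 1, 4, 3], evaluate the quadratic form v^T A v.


First compute Av:
(Av)_1 = 0*4 + -5*1 + -3*4 + -5*3 = -32
(Av)_2 = -5*4 + 1*1 + -4*4 + -1*3 = -38
(Av)_3 = -3*4 + -4*1 + -3*4 + 2*3 = -22
(Av)_4 = -5*4 + -1*1 + 2*4 + -2*3 = -19
Av = [-32, -38, -22, -19]
Then v^T (Av) = 4*-32 + 1*-38 + 4*-22 + 3*-19
= -128 + -38 + -88 + -57 = -311

-311


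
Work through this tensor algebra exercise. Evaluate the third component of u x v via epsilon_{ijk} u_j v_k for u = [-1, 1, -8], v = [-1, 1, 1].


(u x v)_3 = sum_{j,k} epsilon_{3jk} u_j v_k. Only permutations of (1,2,3) contribute; the two non-zero terms are:
eps_{312} u_1 v_2 = 1 * -1 * 1 = -1
eps_{321} u_2 v_1 = -1 * 1 * -1 = 1
(u x v)_3 = 0

0


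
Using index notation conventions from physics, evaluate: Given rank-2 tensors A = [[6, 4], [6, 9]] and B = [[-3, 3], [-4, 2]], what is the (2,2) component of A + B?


Tensor addition is component-wise: (A + B)_{ij} = A_{ij} + B_{ij}.
A_{22} = 9
B_{22} = 2
(A + B)_{22} = 9 + 2 = 11

11


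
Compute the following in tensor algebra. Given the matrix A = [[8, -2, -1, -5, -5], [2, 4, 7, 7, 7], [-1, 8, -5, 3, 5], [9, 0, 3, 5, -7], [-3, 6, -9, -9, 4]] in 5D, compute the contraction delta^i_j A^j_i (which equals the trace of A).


The contraction (trace) of a rank-2 tensor is the sum of its diagonal elements.
Diagonal entries: A[1,1] = 8, A[2,2] = 4, A[3,3] = -5, A[4,4] = 5, A[5,5] = 4
Tr(A) = 8 + 4 + -5 + 5 + 4 = 16

16


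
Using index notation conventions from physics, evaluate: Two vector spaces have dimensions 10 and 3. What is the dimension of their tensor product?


The dimension of a tensor product is the product of dimensions.
dim(V) = 10, dim(W) = 3
dim(V (x) W) = 10 * 3 = 30

30


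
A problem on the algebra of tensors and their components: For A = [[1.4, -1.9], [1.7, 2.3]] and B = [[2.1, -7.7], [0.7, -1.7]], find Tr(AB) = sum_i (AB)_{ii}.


Tr(AB) = sum_i (AB)_{ii} where (AB)_{ii} = sum_k A_{ik} B_{ki}.
(AB)_{11} = 1.4*2.1 + -1.9*0.7 = 1.61
(AB)_{22} = 1.7*-7.7 + 2.3*-1.7 = -17
Tr(AB) = 1.61 + -17 = -15.39

-15.39


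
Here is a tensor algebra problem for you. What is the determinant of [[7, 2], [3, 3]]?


For a 2x2 matrix [[a, b], [c, d]], det = a*d - b*c.
a = 7, b = 2, c = 3, d = 3
a*d = 7 * 3 = 21
b*c = 2 * 3 = 6
det = 21 - 6 = 15

15


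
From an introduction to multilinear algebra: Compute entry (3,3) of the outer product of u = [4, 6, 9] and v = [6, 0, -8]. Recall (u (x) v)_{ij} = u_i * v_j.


The outer product entry T_{ij} = u_i * v_j.
We need i=3, j=3.
u_3 = 9, v_3 = -8
T_{3,3} = 9 * -8 = -72

-72


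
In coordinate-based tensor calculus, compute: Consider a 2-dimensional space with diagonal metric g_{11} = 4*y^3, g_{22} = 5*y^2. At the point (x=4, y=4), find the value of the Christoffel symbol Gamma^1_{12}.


For a diagonal metric, Gamma^k_{ij} = (1/2) g^{kk} (dg_{ik}/dx_j + dg_{jk}/dx_i - dg_{ij}/dx_k).
The metric is diagonal, so g_{ab} = 0 for a != b.
At the given point: g_{11} = 256, g_{22} = 80
g^{11} = 1/256
dg_{11}/dx_2 = dg_{11}/dx_2 = 192
dg_{21}/dx_1 = 0 (off-diagonal)
dg_{12}/dx_1 = 0 (off-diagonal)
Numerator = 192 + 0 - 0 = 192
Gamma^1_{12} = 192 / (2 * 256) = 3/8

3/8


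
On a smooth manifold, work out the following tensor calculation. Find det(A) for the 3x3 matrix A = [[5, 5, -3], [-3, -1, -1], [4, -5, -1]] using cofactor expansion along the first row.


Expanding along the first row, det(A) = a11*M_11 - a12*M_12 + a13*M_13, where M_1j is the (1,j) minor.
Minor M_11 = -1*-1 - -1*-5 = -4
Minor M_12 = -3*-1 - -1*4 = 7
Minor M_13 = -3*-5 - -1*4 = 19
det = 5*(-4) - 5*(7) + -3*(19)
    = -20 - 35 + -57
    = -112

-112


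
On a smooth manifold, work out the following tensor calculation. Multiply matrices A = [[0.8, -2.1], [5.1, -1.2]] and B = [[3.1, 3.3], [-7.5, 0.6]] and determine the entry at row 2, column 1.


(AB)_{ij} = sum_k A_{ik} B_{kj}.
For i=2, j=1:
A_{21} * B_{11} = 5.1 * 3.1 = 15.81
A_{22} * B_{21} = -1.2 * -7.5 = 9
Sum = 15.81 + 9 = 24.81

24.81


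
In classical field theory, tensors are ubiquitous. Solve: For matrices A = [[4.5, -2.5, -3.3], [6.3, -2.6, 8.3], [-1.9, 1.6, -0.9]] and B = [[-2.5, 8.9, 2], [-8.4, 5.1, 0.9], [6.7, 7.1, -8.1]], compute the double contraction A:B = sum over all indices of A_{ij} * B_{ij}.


A:B = sum over all i,j of A_{ij} * B_{ij}.
Row 1: 4.5*-2.5=-11.25, -2.5*8.9=-22.25, -3.3*2=-6.6 => row sum = -40.1
Row 2: 6.3*-8.4=-52.92, -2.6*5.1=-13.26, 8.3*0.9=7.47 => row sum = -58.71
Row 3: -1.9*6.7=-12.73, 1.6*7.1=11.36, -0.9*-8.1=7.29 => row sum = 5.92
Total = -40.1 + -58.71 + 5.92 = -92.89

-92.89


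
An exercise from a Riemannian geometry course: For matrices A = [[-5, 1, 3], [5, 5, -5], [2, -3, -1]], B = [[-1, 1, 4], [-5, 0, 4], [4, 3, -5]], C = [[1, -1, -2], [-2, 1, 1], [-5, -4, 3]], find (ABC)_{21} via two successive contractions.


(ABC)_{21} = sum_m (AB)_{2m} C_{m1}. First compute row 2 of AB.
(AB)_{21} = 5*-1 + 5*-5 + -5*4 = -50
(AB)_{22} = 5*1 + 5*0 + -5*3 = -10
(AB)_{23} = 5*4 + 5*4 + -5*-5 = 65
Now contract with column 1 of C:
(AB)_{21} * C_{11} = -50 * 1 = -50
(AB)_{22} * C_{21} = -10 * -2 = 20
(AB)_{23} * C_{31} = 65 * -5 = -325
(ABC)_{21} = -50 + 20 + -325 = -355

-355


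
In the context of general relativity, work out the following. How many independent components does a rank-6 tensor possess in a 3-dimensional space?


The number of components of a rank-r tensor in d dimensions is d^r.
Here d = 3 and r = 6.
3^6 = 729

729


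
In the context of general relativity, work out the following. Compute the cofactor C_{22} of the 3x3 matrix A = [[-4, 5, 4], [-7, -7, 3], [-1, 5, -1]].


To find cofactor C_{22}, delete row 2 and column 2.
The resulting 2x2 submatrix is: [[-4, 4], [-1, -1]]
Minor M_{22} = -4*-1 - 4*-1
  = 4 - -4 = 8
Sign = (-1)^(2+2) = (-1)^4 = 1
Cofactor C_{22} = 1 * 8 = 8

8


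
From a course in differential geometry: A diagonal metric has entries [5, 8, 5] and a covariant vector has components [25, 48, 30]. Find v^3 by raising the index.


To raise an index with a diagonal metric: v^i = v_i / g_{ii}.
For index 3: v_3 = 30, g_{33} = 5
v^3 = 30 / 5 = 6

6
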